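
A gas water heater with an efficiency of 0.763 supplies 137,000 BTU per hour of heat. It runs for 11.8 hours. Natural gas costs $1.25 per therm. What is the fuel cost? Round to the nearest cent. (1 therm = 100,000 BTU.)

$26.48

Heat delivered = 137,000 BTU/h × 11.8 h = 1,616,600 BTU
Gas input = 1,616,600 / 0.763 = 2,118,742 BTU
= 2,118,742 / 100,000 = 21.19 therm
Cost = 21.19 × $1.25/therm = $26.48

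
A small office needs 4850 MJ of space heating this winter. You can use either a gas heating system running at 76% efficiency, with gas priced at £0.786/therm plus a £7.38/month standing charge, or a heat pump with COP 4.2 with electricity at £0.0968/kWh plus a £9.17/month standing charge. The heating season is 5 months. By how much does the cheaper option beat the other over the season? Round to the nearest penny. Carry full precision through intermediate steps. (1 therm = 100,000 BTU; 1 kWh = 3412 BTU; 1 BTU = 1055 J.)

Heat load = 4850 MJ = 4,850,000,000 J / 1055 = 4,597,156 BTU
Gas: input = 4,597,156 / 0.76 = 6,048,890 BTU = 60.49 therm → 60.49 × £0.786 = £47.54; + 5 × £7.38 standing = £84.44
Heat pump: 4,597,156 BTU / 3412 = 1,347 kWh heat; / 4.2 = 320.8 kWh in → × £0.0968 = £31.05; + 5 × £9.17 standing = £76.90
Difference = |£84.44 − £76.90| = £7.54

£7.54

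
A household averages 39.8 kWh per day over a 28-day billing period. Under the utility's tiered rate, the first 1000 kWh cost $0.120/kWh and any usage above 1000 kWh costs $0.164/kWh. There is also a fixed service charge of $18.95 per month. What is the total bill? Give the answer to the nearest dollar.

$158

Usage = 39.8 kWh/day × 28 days = 1114.4 kWh
First 1000 kWh × $0.120 = $120.00
Remaining 114.4 kWh × $0.164 = $18.76
Energy charge = $138.76; + service $18.95 = $157.71 ≈ $158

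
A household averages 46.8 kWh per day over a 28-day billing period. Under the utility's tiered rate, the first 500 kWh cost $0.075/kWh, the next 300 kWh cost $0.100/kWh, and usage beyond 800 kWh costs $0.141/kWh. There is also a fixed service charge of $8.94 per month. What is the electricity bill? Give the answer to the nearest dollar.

Usage = 46.8 kWh/day × 28 days = 1310.4 kWh
First 500 kWh × $0.075 = $37.50
Next 300 kWh × $0.100 = $30.00
Remaining 510.4 kWh × $0.141 = $71.97
Energy charge = $139.47; + service $8.94 = $148.41 ≈ $148

$148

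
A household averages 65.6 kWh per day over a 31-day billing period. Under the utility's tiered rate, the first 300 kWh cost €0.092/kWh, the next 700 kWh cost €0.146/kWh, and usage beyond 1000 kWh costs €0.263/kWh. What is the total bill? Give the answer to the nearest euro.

Usage = 65.6 kWh/day × 31 days = 2033.6 kWh
First 300 kWh × €0.092 = €27.60
Next 700 kWh × €0.146 = €102.20
Remaining 1033.6 kWh × €0.263 = €271.84
Total = €401.64 ≈ €402

€402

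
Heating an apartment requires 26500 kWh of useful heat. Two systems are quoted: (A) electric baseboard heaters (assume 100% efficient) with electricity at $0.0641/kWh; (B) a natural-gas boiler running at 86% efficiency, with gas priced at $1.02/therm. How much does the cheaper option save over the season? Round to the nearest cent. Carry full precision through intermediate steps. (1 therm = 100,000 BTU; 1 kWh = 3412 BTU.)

$626.25

Heat load = 26500 kWh × 3412 = 90,418,000 BTU
Gas: input = 90,418,000 / 0.86 = 105,137,209 BTU = 1,051 therm → 1,051 × $1.02 = $1,072.40
Electric: 90,418,000 BTU / 3412 = 26,500 kWh → × $0.0641 = $1,698.65
Difference = |$1,072.40 − $1,698.65| = $626.25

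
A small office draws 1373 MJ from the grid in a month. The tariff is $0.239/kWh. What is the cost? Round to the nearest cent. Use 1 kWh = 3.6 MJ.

$91.15

1373 MJ × (0.27778 kWh/MJ) = 381.4 kWh
Cost = 381.4 kWh × $0.239/kWh = $91.15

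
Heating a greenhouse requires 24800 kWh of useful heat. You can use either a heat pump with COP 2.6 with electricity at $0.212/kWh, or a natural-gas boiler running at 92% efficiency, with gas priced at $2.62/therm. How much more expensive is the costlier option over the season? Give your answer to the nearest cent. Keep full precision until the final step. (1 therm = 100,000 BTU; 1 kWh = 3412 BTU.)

$387.61

Heat load = 24800 kWh × 3412 = 84,617,600 BTU
Gas: input = 84,617,600 / 0.92 = 91,975,652 BTU = 919.8 therm → 919.8 × $2.62 = $2,409.76
Heat pump: 84,617,600 BTU / 3412 = 24,800 kWh heat; / 2.6 = 9,538 kWh in → × $0.212 = $2,022.15
Difference = |$2,409.76 − $2,022.15| = $387.61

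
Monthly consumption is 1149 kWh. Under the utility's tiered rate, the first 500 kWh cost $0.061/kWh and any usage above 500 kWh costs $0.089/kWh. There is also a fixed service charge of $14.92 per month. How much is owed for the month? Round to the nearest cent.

$103.18

First 500 kWh × $0.061 = $30.50
Remaining 649 kWh × $0.089 = $57.76
Energy charge = $88.26; + service $14.92 = $103.18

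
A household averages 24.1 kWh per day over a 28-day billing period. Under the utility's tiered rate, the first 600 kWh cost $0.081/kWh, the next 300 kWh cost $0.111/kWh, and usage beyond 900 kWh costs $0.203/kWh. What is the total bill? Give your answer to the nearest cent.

$56.90

Usage = 24.1 kWh/day × 28 days = 674.8 kWh
First 600 kWh × $0.081 = $48.60
Next 74.8 kWh × $0.111 = $8.30
Remaining tier: 0 kWh (not reached)
Total = $56.90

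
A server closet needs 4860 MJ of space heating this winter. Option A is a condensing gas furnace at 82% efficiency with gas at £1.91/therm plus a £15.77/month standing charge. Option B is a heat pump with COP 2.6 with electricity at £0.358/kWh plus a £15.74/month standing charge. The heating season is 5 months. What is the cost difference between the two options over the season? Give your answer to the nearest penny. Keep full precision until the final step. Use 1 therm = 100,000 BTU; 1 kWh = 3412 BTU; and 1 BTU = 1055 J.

£78.45

Heat load = 4860 MJ = 4,860,000,000 J / 1055 = 4,606,635 BTU
Gas: input = 4,606,635 / 0.820 = 5,617,848 BTU = 56.18 therm → 56.18 × £1.91 = £107.30; + 5 × £15.77 standing = £186.15
Heat pump: 4,606,635 BTU / 3412 = 1,350 kWh heat; / 2.6 = 519.3 kWh in → × £0.358 = £185.90; + 5 × £15.74 standing = £264.60
Difference = |£186.15 − £264.60| = £78.45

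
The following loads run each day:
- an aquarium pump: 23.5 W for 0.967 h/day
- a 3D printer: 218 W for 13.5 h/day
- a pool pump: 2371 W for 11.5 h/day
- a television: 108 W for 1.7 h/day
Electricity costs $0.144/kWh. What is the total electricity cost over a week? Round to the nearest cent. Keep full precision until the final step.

aquarium pump: 23.5 W × 0.967 h × 7 d = 159 Wh = 0.1591 kWh
3D printer: 218 W × 13.5 h × 7 d = 20,601 Wh = 20.6 kWh
pool pump: 2371 W × 11.5 h × 7 d = 190,866 Wh = 190.9 kWh
television: 108 W × 1.7 h × 7 d = 1,285 Wh = 1.285 kWh
Total energy = 0.1591 + 20.6 + 190.9 + 1.285 = 212.9 kWh
Cost = 212.9 kWh × $0.144 = $30.66

$30.66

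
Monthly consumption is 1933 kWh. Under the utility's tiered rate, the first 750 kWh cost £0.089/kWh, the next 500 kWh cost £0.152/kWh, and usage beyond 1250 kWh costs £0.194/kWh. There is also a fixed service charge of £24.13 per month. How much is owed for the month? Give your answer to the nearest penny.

First 750 kWh × £0.089 = £66.75
Next 500 kWh × £0.152 = £76.00
Remaining 683 kWh × £0.194 = £132.50
Energy charge = £275.25; + service £24.13 = £299.38

£299.38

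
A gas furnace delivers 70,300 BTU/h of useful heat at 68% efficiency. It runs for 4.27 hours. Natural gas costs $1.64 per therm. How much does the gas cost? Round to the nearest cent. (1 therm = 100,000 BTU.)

Heat delivered = 70,300 BTU/h × 4.27 h = 300,181 BTU
Gas input = 300,181 / 0.68 = 441,443 BTU
= 441,443 / 100,000 = 4.414 therm
Cost = 4.414 × $1.64/therm = $7.24

$7.24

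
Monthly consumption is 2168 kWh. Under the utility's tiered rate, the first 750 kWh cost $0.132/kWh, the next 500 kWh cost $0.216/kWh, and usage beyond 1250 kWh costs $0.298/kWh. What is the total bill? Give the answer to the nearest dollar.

$481

First 750 kWh × $0.132 = $99.00
Next 500 kWh × $0.216 = $108.00
Remaining 918 kWh × $0.298 = $273.56
Total = $480.56 ≈ $481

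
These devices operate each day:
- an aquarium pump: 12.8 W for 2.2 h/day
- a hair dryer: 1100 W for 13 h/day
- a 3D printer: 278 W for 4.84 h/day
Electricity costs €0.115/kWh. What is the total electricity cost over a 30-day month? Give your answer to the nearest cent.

aquarium pump: 12.8 W × 2.2 h × 30 d = 845 Wh = 0.8448 kWh
hair dryer: 1100 W × 13 h × 30 d = 429,000 Wh = 429 kWh
3D printer: 278 W × 4.84 h × 30 d = 40,366 Wh = 40.37 kWh
Total energy = 0.8448 + 429 + 40.37 = 470.2 kWh
Cost = 470.2 kWh × €0.115 = €54.07

€54.07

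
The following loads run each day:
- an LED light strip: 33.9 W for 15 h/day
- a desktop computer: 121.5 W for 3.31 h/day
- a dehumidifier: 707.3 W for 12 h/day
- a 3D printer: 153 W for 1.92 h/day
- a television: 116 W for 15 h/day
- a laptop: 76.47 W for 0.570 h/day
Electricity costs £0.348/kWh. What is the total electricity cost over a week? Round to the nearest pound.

£28

LED light strip: 33.9 W × 15 h × 7 d = 3,560 Wh = 3.559 kWh
desktop computer: 121.5 W × 3.31 h × 7 d = 2,815 Wh = 2.815 kWh
dehumidifier: 707.3 W × 12 h × 7 d = 59,413 Wh = 59.41 kWh
3D printer: 153 W × 1.92 h × 7 d = 2,056 Wh = 2.056 kWh
television: 116 W × 15 h × 7 d = 12,180 Wh = 12.18 kWh
laptop: 76.47 W × 0.570 h × 7 d = 305 Wh = 0.3051 kWh
Total energy = 3.559 + 2.815 + 59.41 + 2.056 + 12.18 + 0.3051 = 80.33 kWh
Cost = 80.33 kWh × £0.348 = £27.95 ≈ £28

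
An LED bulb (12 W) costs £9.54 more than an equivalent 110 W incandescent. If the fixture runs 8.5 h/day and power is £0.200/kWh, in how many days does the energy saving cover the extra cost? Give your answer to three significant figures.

Power saved = 110 − 12 = 98 W
Daily energy saved = 98 W × 8.5 h = 833 Wh = 0.833 kWh
Daily savings = 0.833 × £0.200 = £0.1666
Payback = £9.54 / £0.1666 per day = 57.26 days

57.3 days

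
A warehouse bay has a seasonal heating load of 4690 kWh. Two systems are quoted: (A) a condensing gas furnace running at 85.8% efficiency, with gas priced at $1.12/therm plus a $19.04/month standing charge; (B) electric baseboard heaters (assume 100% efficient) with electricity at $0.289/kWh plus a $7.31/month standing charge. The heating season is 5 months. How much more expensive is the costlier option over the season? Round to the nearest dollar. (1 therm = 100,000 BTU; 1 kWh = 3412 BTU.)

Heat load = 4690 kWh × 3412 = 16,002,280 BTU
Gas: input = 16,002,280 / 0.858 = 18,650,676 BTU = 186.5 therm → 186.5 × $1.12 = $208.89; + 5 × $19.04 standing = $304.09
Electric: 16,002,280 BTU / 3412 = 4,690 kWh → × $0.289 = $1,355.41; + 5 × $7.31 standing = $1,391.96
Difference = |$304.09 − $1,391.96| = $1,087.87 ≈ $1088

$1088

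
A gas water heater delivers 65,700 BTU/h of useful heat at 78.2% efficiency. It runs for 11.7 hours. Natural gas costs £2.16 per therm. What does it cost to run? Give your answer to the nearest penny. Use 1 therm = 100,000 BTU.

Heat delivered = 65,700 BTU/h × 11.7 h = 768,690 BTU
Gas input = 768,690 / 0.782 = 982,980 BTU
= 982,980 / 100,000 = 9.83 therm
Cost = 9.83 × £2.16/therm = £21.23

£21.23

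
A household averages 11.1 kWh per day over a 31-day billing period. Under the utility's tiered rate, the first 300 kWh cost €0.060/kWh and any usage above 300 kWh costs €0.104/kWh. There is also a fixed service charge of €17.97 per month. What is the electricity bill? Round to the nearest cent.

Usage = 11.1 kWh/day × 31 days = 344.1 kWh
First 300 kWh × €0.060 = €18.00
Remaining 44.1 kWh × €0.104 = €4.59
Energy charge = €22.59; + service €17.97 = €40.56

€40.56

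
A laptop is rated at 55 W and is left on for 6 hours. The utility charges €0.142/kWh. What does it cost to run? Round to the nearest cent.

Energy = 55 W × 6 h = 330 Wh = 0.33 kWh
Cost = 0.33 kWh × €0.142/kWh = €0.05

€0.05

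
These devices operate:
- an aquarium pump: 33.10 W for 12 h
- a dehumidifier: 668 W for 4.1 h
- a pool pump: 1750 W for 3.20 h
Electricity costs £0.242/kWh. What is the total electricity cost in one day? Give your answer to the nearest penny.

aquarium pump: 33.10 W × 12 h = 397 Wh = 0.3972 kWh
dehumidifier: 668 W × 4.1 h = 2,739 Wh = 2.739 kWh
pool pump: 1750 W × 3.20 h = 5,600 Wh = 5.6 kWh
Total energy = 0.3972 + 2.739 + 5.6 = 8.736 kWh
Cost = 8.736 kWh × £0.242 = £2.11

£2.11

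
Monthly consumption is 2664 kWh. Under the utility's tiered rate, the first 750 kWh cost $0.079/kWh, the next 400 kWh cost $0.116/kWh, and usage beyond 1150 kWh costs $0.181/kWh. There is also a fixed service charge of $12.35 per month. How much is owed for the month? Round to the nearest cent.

First 750 kWh × $0.079 = $59.25
Next 400 kWh × $0.116 = $46.40
Remaining 1514 kWh × $0.181 = $274.03
Energy charge = $379.68; + service $12.35 = $392.03

$392.03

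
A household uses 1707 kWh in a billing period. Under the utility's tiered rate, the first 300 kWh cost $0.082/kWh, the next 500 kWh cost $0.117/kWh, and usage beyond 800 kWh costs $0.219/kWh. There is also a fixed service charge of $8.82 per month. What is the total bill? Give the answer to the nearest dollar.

$291

First 300 kWh × $0.082 = $24.60
Next 500 kWh × $0.117 = $58.50
Remaining 907 kWh × $0.219 = $198.63
Energy charge = $281.73; + service $8.82 = $290.55 ≈ $291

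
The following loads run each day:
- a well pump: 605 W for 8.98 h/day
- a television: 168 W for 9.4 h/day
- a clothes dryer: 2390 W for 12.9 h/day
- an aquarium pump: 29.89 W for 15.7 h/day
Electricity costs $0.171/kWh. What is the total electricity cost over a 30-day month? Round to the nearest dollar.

$197

well pump: 605 W × 8.98 h × 30 d = 162,987 Wh = 163 kWh
television: 168 W × 9.4 h × 30 d = 47,376 Wh = 47.38 kWh
clothes dryer: 2390 W × 12.9 h × 30 d = 924,930 Wh = 924.9 kWh
aquarium pump: 29.89 W × 15.7 h × 30 d = 14,078 Wh = 14.08 kWh
Total energy = 163 + 47.38 + 924.9 + 14.08 = 1,149 kWh
Cost = 1,149 kWh × $0.171 = $196.54 ≈ $197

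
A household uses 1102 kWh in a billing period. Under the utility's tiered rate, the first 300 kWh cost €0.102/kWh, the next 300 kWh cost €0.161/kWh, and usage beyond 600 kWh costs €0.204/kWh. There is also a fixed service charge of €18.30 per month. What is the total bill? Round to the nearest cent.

€199.61

First 300 kWh × €0.102 = €30.60
Next 300 kWh × €0.161 = €48.30
Remaining 502 kWh × €0.204 = €102.41
Energy charge = €181.31; + service €18.30 = €199.61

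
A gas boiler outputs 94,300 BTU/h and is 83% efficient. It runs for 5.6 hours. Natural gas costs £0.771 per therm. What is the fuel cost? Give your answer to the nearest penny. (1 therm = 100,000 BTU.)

Heat delivered = 94,300 BTU/h × 5.6 h = 528,080 BTU
Gas input = 528,080 / 0.83 = 636,241 BTU
= 636,241 / 100,000 = 6.362 therm
Cost = 6.362 × £0.771/therm = £4.91

£4.91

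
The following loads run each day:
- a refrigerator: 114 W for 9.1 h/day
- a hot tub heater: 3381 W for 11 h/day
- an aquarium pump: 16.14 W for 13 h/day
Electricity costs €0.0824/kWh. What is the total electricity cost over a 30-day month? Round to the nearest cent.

refrigerator: 114 W × 9.1 h × 30 d = 31,122 Wh = 31.12 kWh
hot tub heater: 3381 W × 11 h × 30 d = 1,115,730 Wh = 1,116 kWh
aquarium pump: 16.14 W × 13 h × 30 d = 6,295 Wh = 6.295 kWh
Total energy = 31.12 + 1,116 + 6.295 = 1,153 kWh
Cost = 1,153 kWh × €0.0824 = €95.02

€95.02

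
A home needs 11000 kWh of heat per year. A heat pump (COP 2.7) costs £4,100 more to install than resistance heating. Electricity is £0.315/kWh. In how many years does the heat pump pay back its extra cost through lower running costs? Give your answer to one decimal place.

1.9 years

Resistance: 11000 kWh × £0.315 = £3,465.00/yr
Heat pump: 11000 / 2.7 = 4074 kWh in → × £0.315 = £1,283.33/yr
Annual savings = £2,181.67
Payback = £4,100 / £2,181.67 = 1.88 years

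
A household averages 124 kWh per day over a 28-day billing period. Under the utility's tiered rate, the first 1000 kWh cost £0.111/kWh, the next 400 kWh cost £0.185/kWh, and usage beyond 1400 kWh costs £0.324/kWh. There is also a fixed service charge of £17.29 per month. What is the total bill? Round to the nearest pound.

Usage = 124 kWh/day × 28 days = 3472 kWh
First 1000 kWh × £0.111 = £111.00
Next 400 kWh × £0.185 = £74.00
Remaining 2072 kWh × £0.324 = £671.33
Energy charge = £856.33; + service £17.29 = £873.62 ≈ £874

£874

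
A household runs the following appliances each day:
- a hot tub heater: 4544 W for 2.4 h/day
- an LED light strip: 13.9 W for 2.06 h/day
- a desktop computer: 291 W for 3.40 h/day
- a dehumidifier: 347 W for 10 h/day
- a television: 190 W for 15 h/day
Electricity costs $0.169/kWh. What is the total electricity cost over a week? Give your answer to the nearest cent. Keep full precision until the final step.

$21.58

hot tub heater: 4544 W × 2.4 h × 7 d = 76,339 Wh = 76.34 kWh
LED light strip: 13.9 W × 2.06 h × 7 d = 200 Wh = 0.2004 kWh
desktop computer: 291 W × 3.40 h × 7 d = 6,926 Wh = 6.926 kWh
dehumidifier: 347 W × 10 h × 7 d = 24,290 Wh = 24.29 kWh
television: 190 W × 15 h × 7 d = 19,950 Wh = 19.95 kWh
Total energy = 76.34 + 0.2004 + 6.926 + 24.29 + 19.95 = 127.7 kWh
Cost = 127.7 kWh × $0.169 = $21.58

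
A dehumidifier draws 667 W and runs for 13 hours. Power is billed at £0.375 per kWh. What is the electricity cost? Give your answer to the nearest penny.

£3.25

Energy = 667 W × 13 h = 8,671 Wh = 8.671 kWh
Cost = 8.671 kWh × £0.375/kWh = £3.25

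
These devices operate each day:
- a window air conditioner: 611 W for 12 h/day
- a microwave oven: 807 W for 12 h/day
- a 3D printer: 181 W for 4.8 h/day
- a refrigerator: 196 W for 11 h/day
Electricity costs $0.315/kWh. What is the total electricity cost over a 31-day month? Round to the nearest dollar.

window air conditioner: 611 W × 12 h × 31 d = 227,292 Wh = 227.3 kWh
microwave oven: 807 W × 12 h × 31 d = 300,204 Wh = 300.2 kWh
3D printer: 181 W × 4.8 h × 31 d = 26,933 Wh = 26.93 kWh
refrigerator: 196 W × 11 h × 31 d = 66,836 Wh = 66.84 kWh
Total energy = 227.3 + 300.2 + 26.93 + 66.84 = 621.3 kWh
Cost = 621.3 kWh × $0.315 = $195.70 ≈ $196

$196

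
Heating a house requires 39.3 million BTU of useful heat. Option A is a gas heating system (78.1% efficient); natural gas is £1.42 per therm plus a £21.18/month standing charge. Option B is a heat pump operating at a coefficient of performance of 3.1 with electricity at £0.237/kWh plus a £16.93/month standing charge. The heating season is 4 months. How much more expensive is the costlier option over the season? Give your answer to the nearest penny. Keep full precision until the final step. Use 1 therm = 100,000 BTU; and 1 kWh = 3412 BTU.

£149.04

Heat load = 39.3 × 10⁶ BTU = 39,300,000 BTU
Gas: input = 39,300,000 / 0.781 = 50,320,102 BTU = 503.2 therm → 503.2 × £1.42 = £714.55; + 4 × £21.18 standing = £799.27
Heat pump: 39,300,000 BTU / 3412 = 11,520 kWh heat; / 3.1 = 3,716 kWh in → × £0.237 = £880.58; + 4 × £16.93 standing = £948.30
Difference = |£799.27 − £948.30| = £149.04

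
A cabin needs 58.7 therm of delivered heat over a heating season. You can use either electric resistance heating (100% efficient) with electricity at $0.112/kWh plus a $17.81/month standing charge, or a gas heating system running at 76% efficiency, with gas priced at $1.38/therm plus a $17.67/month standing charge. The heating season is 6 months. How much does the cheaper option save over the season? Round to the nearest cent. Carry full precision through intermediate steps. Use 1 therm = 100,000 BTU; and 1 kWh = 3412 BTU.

$86.94

Heat load = 58.7 therm × 100,000 = 5,870,000 BTU
Gas: input = 5,870,000 / 0.76 = 7,723,684 BTU = 77.24 therm → 77.24 × $1.38 = $106.59; + 6 × $17.67 standing = $212.61
Electric: 5,870,000 BTU / 3412 = 1,720 kWh → × $0.112 = $192.68; + 6 × $17.81 standing = $299.54
Difference = |$212.61 − $299.54| = $86.94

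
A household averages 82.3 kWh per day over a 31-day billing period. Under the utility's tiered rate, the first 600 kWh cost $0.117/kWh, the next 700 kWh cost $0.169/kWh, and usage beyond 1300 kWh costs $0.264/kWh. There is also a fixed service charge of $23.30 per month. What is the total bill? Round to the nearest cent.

Usage = 82.3 kWh/day × 31 days = 2551.3 kWh
First 600 kWh × $0.117 = $70.20
Next 700 kWh × $0.169 = $118.30
Remaining 1251.3 kWh × $0.264 = $330.34
Energy charge = $518.84; + service $23.30 = $542.14

$542.14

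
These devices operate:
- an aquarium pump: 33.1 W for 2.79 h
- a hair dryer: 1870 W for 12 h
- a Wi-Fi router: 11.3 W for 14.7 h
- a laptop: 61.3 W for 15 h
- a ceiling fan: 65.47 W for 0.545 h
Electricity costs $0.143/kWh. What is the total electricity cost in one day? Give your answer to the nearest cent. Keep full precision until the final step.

aquarium pump: 33.1 W × 2.79 h = 92 Wh = 0.09235 kWh
hair dryer: 1870 W × 12 h = 22,440 Wh = 22.44 kWh
Wi-Fi router: 11.3 W × 14.7 h = 166 Wh = 0.1661 kWh
laptop: 61.3 W × 15 h = 920 Wh = 0.9195 kWh
ceiling fan: 65.47 W × 0.545 h = 36 Wh = 0.03568 kWh
Total energy = 0.09235 + 22.44 + 0.1661 + 0.9195 + 0.03568 = 23.65 kWh
Cost = 23.65 kWh × $0.143 = $3.38

$3.38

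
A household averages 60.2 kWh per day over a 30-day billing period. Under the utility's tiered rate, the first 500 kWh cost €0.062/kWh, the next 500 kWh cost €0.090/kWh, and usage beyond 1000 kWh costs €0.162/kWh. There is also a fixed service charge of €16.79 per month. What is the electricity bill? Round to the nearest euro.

€223

Usage = 60.2 kWh/day × 30 days = 1806 kWh
First 500 kWh × €0.062 = €31.00
Next 500 kWh × €0.090 = €45.00
Remaining 806 kWh × €0.162 = €130.57
Energy charge = €206.57; + service €16.79 = €223.36 ≈ €223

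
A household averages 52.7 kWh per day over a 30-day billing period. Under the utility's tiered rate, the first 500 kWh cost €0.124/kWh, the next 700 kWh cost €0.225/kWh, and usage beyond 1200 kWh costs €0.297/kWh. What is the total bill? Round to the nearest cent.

Usage = 52.7 kWh/day × 30 days = 1581 kWh
First 500 kWh × €0.124 = €62.00
Next 700 kWh × €0.225 = €157.50
Remaining 381 kWh × €0.297 = €113.16
Total = €332.66

€332.66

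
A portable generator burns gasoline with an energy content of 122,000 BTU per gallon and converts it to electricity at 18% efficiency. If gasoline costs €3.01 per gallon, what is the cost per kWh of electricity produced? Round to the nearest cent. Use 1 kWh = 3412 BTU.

€0.47

Electrical output per gallon = 122,000 BTU × 0.18 / 3412 BTU/kWh = 6.436 kWh
Cost per kWh = €3.01 / 6.436 kWh = €0.468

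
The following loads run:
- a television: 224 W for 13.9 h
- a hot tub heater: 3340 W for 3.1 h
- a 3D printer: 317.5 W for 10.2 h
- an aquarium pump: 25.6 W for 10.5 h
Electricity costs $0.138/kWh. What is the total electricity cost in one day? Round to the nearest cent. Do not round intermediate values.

$2.34

television: 224 W × 13.9 h = 3,114 Wh = 3.114 kWh
hot tub heater: 3340 W × 3.1 h = 10,354 Wh = 10.35 kWh
3D printer: 317.5 W × 10.2 h = 3,238 Wh = 3.239 kWh
aquarium pump: 25.6 W × 10.5 h = 269 Wh = 0.2688 kWh
Total energy = 3.114 + 10.35 + 3.239 + 0.2688 = 16.97 kWh
Cost = 16.97 kWh × $0.138 = $2.34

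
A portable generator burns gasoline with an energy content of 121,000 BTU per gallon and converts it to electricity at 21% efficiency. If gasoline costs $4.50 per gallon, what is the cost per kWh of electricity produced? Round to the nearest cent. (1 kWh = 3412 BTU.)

Electrical output per gallon = 121,000 BTU × 0.21 / 3412 BTU/kWh = 7.447 kWh
Cost per kWh = $4.50 / 7.447 kWh = $0.604

$0.60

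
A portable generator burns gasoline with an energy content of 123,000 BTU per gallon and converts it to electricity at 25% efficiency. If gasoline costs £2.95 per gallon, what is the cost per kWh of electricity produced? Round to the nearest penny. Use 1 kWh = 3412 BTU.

£0.33

Electrical output per gallon = 123,000 BTU × 0.25 / 3412 BTU/kWh = 9.012 kWh
Cost per kWh = £2.95 / 9.012 kWh = £0.327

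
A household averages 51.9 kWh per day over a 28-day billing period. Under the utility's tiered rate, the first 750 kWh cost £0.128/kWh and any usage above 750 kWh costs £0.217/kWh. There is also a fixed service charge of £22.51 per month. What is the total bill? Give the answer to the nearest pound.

£271

Usage = 51.9 kWh/day × 28 days = 1453.2 kWh
First 750 kWh × £0.128 = £96.00
Remaining 703.2 kWh × £0.217 = £152.59
Energy charge = £248.59; + service £22.51 = £271.10 ≈ £271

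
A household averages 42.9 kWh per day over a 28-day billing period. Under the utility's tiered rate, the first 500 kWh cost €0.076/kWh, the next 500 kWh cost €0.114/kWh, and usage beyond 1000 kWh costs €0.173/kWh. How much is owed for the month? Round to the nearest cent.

Usage = 42.9 kWh/day × 28 days = 1201.2 kWh
First 500 kWh × €0.076 = €38.00
Next 500 kWh × €0.114 = €57.00
Remaining 201.2 kWh × €0.173 = €34.81
Total = €129.81

€129.81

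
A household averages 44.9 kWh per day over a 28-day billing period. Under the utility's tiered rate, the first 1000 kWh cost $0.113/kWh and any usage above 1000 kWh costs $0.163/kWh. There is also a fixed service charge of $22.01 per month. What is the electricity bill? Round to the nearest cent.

$176.93

Usage = 44.9 kWh/day × 28 days = 1257.2 kWh
First 1000 kWh × $0.113 = $113.00
Remaining 257.2 kWh × $0.163 = $41.92
Energy charge = $154.92; + service $22.01 = $176.93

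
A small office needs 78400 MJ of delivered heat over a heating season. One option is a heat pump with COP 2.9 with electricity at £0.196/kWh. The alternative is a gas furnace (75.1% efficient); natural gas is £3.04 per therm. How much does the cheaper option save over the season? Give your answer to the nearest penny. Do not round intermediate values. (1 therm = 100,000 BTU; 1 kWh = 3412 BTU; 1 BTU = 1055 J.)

Heat load = 78400 MJ = 78,400,000,000 J / 1055 = 74,312,796 BTU
Gas: input = 74,312,796 / 0.751 = 98,951,793 BTU = 989.5 therm → 989.5 × £3.04 = £3,008.13
Heat pump: 74,312,796 BTU / 3412 = 21,780 kWh heat; / 2.9 = 7,510 kWh in → × £0.196 = £1,472.02
Difference = |£3,008.13 − £1,472.02| = £1,536.12

£1536.12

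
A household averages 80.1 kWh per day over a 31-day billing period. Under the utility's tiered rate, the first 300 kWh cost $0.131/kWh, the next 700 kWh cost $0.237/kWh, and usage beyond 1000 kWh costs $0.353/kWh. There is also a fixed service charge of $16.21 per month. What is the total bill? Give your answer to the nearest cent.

Usage = 80.1 kWh/day × 31 days = 2483.1 kWh
First 300 kWh × $0.131 = $39.30
Next 700 kWh × $0.237 = $165.90
Remaining 1483.1 kWh × $0.353 = $523.53
Energy charge = $728.73; + service $16.21 = $744.94

$744.94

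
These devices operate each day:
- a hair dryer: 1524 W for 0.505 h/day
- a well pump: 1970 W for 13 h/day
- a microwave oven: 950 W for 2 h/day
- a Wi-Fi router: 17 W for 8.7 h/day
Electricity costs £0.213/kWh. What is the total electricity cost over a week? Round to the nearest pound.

£42

hair dryer: 1524 W × 0.505 h × 7 d = 5,387 Wh = 5.387 kWh
well pump: 1970 W × 13 h × 7 d = 179,270 Wh = 179.3 kWh
microwave oven: 950 W × 2 h × 7 d = 13,300 Wh = 13.3 kWh
Wi-Fi router: 17 W × 8.7 h × 7 d = 1,035 Wh = 1.035 kWh
Total energy = 5.387 + 179.3 + 13.3 + 1.035 = 199 kWh
Cost = 199 kWh × £0.213 = £42.39 ≈ £42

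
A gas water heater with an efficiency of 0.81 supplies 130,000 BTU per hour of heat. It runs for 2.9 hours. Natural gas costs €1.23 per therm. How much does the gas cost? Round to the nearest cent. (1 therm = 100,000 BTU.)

€5.72

Heat delivered = 130,000 BTU/h × 2.9 h = 377,000 BTU
Gas input = 377,000 / 0.81 = 465,432 BTU
= 465,432 / 100,000 = 4.654 therm
Cost = 4.654 × €1.23/therm = €5.72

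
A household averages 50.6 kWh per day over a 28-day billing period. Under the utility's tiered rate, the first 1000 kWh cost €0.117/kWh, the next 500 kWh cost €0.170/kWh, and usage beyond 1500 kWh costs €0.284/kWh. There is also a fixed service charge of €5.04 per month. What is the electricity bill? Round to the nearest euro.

€193

Usage = 50.6 kWh/day × 28 days = 1416.8 kWh
First 1000 kWh × €0.117 = €117.00
Next 416.8 kWh × €0.170 = €70.86
Remaining tier: 0 kWh (not reached)
Energy charge = €187.86; + service €5.04 = €192.90 ≈ €193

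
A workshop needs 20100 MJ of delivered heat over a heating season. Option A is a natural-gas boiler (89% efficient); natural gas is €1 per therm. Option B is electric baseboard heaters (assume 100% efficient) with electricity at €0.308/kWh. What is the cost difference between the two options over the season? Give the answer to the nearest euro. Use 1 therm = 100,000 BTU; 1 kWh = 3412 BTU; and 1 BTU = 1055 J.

Heat load = 20100 MJ = 20,100,000,000 J / 1055 = 19,052,133 BTU
Gas: input = 19,052,133 / 0.89 = 21,406,891 BTU = 214.1 therm → 214.1 × €1 = €214.07
Electric: 19,052,133 BTU / 3412 = 5,584 kWh → × €0.308 = €1,719.83
Difference = |€214.07 − €1,719.83| = €1,505.76 ≈ €1506

€1506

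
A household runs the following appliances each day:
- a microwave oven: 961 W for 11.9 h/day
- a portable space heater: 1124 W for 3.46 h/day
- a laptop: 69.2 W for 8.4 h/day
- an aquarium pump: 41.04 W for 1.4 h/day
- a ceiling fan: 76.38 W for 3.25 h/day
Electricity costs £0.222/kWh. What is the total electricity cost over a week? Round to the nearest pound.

microwave oven: 961 W × 11.9 h × 7 d = 80,051 Wh = 80.05 kWh
portable space heater: 1124 W × 3.46 h × 7 d = 27,223 Wh = 27.22 kWh
laptop: 69.2 W × 8.4 h × 7 d = 4,069 Wh = 4.069 kWh
aquarium pump: 41.04 W × 1.4 h × 7 d = 402 Wh = 0.4022 kWh
ceiling fan: 76.38 W × 3.25 h × 7 d = 1,738 Wh = 1.738 kWh
Total energy = 80.05 + 27.22 + 4.069 + 0.4022 + 1.738 = 113.5 kWh
Cost = 113.5 kWh × £0.222 = £25.19 ≈ £25

£25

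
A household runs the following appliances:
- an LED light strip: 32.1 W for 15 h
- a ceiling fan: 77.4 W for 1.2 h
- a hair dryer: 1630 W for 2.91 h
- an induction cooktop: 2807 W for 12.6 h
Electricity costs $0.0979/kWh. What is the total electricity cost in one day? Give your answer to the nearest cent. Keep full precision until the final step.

$3.98

LED light strip: 32.1 W × 15 h = 482 Wh = 0.4815 kWh
ceiling fan: 77.4 W × 1.2 h = 93 Wh = 0.09288 kWh
hair dryer: 1630 W × 2.91 h = 4,743 Wh = 4.743 kWh
induction cooktop: 2807 W × 12.6 h = 35,368 Wh = 35.37 kWh
Total energy = 0.4815 + 0.09288 + 4.743 + 35.37 = 40.69 kWh
Cost = 40.69 kWh × $0.0979 = $3.98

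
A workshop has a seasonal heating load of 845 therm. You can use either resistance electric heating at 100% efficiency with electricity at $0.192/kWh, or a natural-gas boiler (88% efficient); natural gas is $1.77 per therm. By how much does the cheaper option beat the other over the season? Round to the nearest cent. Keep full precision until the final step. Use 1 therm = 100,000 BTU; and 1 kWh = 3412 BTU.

Heat load = 845 therm × 100,000 = 84,500,000 BTU
Gas: input = 84,500,000 / 0.88 = 96,022,727 BTU = 960.2 therm → 960.2 × $1.77 = $1,699.60
Electric: 84,500,000 BTU / 3412 = 24,770 kWh → × $0.192 = $4,754.98
Difference = |$1,699.60 − $4,754.98| = $3,055.38

$3055.38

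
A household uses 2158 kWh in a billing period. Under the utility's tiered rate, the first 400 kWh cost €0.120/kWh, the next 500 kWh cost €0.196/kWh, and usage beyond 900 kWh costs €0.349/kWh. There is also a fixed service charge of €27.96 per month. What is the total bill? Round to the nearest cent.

First 400 kWh × €0.120 = €48.00
Next 500 kWh × €0.196 = €98.00
Remaining 1258 kWh × €0.349 = €439.04
Energy charge = €585.04; + service €27.96 = €613.00

€613.00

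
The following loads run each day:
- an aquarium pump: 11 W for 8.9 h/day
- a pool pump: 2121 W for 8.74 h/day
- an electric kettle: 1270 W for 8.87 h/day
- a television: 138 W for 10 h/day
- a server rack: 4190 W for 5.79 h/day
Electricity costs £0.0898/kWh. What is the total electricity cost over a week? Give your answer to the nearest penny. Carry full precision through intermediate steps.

£34.91

aquarium pump: 11 W × 8.9 h × 7 d = 685 Wh = 0.6853 kWh
pool pump: 2121 W × 8.74 h × 7 d = 129,763 Wh = 129.8 kWh
electric kettle: 1270 W × 8.87 h × 7 d = 78,854 Wh = 78.85 kWh
television: 138 W × 10 h × 7 d = 9,660 Wh = 9.66 kWh
server rack: 4190 W × 5.79 h × 7 d = 169,821 Wh = 169.8 kWh
Total energy = 0.6853 + 129.8 + 78.85 + 9.66 + 169.8 = 388.8 kWh
Cost = 388.8 kWh × £0.0898 = £34.91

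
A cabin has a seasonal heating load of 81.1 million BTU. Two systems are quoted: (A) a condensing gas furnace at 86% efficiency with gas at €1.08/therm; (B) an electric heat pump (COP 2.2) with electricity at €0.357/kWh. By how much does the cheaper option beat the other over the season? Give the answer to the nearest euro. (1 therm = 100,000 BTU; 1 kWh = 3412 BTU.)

€2839

Heat load = 81.1 × 10⁶ BTU = 81,100,000 BTU
Gas: input = 81,100,000 / 0.86 = 94,302,326 BTU = 943 therm → 943 × €1.08 = €1,018.47
Heat pump: 81,100,000 BTU / 3412 = 23,770 kWh heat; / 2.2 = 10,800 kWh in → × €0.357 = €3,857.07
Difference = |€1,018.47 − €3,857.07| = €2,838.60 ≈ €2839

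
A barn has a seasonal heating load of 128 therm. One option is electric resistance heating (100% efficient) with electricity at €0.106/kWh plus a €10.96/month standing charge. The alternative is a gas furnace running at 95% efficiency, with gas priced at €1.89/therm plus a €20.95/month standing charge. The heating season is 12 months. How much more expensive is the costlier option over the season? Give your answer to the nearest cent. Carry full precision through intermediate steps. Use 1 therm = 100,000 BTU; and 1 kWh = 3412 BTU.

€23.12

Heat load = 128 therm × 100,000 = 12,800,000 BTU
Gas: input = 12,800,000 / 0.95 = 13,473,684 BTU = 134.7 therm → 134.7 × €1.89 = €254.65; + 12 × €20.95 standing = €506.05
Electric: 12,800,000 BTU / 3412 = 3,751 kWh → × €0.106 = €397.66; + 12 × €10.96 standing = €529.18
Difference = |€506.05 − €529.18| = €23.12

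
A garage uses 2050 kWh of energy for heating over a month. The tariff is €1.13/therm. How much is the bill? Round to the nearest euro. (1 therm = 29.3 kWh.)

2050 kWh × (0.03413 therm/kWh) = 69.97 therm
Cost = 69.97 therm × €1.13/therm = €79.06 ≈ €79

€79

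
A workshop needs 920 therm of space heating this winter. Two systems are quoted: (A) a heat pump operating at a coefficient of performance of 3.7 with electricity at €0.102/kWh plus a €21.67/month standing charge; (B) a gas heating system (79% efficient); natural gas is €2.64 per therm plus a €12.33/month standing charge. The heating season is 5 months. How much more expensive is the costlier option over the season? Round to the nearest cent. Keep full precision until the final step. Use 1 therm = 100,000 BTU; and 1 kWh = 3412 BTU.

Heat load = 920 therm × 100,000 = 92,000,000 BTU
Gas: input = 92,000,000 / 0.79 = 116,455,696 BTU = 1,165 therm → 1,165 × €2.64 = €3,074.43; + 5 × €12.33 standing = €3,136.08
Heat pump: 92,000,000 BTU / 3412 = 26,960 kWh heat; / 3.7 = 7,287 kWh in → × €0.102 = €743.32; + 5 × €21.67 standing = €851.67
Difference = |€3,136.08 − €851.67| = €2,284.41

€2284.41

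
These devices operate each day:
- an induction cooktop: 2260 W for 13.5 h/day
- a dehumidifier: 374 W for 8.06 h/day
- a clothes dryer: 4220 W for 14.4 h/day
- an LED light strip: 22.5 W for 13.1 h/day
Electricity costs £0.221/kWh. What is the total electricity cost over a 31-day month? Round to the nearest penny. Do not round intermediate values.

induction cooktop: 2260 W × 13.5 h × 31 d = 945,810 Wh = 945.8 kWh
dehumidifier: 374 W × 8.06 h × 31 d = 93,448 Wh = 93.45 kWh
clothes dryer: 4220 W × 14.4 h × 31 d = 1,883,808 Wh = 1,884 kWh
LED light strip: 22.5 W × 13.1 h × 31 d = 9,137 Wh = 9.137 kWh
Total energy = 945.8 + 93.45 + 1,884 + 9.137 = 2,932 kWh
Cost = 2,932 kWh × £0.221 = £648.02

£648.02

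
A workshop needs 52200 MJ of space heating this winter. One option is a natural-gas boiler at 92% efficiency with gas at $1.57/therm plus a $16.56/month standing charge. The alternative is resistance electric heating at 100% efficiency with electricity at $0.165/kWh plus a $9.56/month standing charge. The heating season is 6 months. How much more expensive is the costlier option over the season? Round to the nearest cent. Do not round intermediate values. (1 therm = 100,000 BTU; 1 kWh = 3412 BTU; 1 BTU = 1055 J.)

$1506.36

Heat load = 52200 MJ = 52,200,000,000 J / 1055 = 49,478,673 BTU
Gas: input = 49,478,673 / 0.920 = 53,781,166 BTU = 537.8 therm → 537.8 × $1.57 = $844.36; + 6 × $16.56 standing = $943.72
Electric: 49,478,673 BTU / 3412 = 14,500 kWh → × $0.165 = $2,392.73; + 6 × $9.56 standing = $2,450.09
Difference = |$943.72 − $2,450.09| = $1,506.36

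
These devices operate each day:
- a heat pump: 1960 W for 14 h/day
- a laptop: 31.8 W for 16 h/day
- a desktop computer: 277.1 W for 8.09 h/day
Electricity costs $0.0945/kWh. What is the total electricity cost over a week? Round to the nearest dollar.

heat pump: 1960 W × 14 h × 7 d = 192,080 Wh = 192.1 kWh
laptop: 31.8 W × 16 h × 7 d = 3,562 Wh = 3.562 kWh
desktop computer: 277.1 W × 8.09 h × 7 d = 15,692 Wh = 15.69 kWh
Total energy = 192.1 + 3.562 + 15.69 = 211.3 kWh
Cost = 211.3 kWh × $0.0945 = $19.97 ≈ $20

$20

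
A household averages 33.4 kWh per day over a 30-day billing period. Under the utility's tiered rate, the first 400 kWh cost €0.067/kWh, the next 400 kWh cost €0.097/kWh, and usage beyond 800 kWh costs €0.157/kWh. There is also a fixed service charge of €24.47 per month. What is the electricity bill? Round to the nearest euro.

€122

Usage = 33.4 kWh/day × 30 days = 1002 kWh
First 400 kWh × €0.067 = €26.80
Next 400 kWh × €0.097 = €38.80
Remaining 202 kWh × €0.157 = €31.71
Energy charge = €97.31; + service €24.47 = €121.78 ≈ €122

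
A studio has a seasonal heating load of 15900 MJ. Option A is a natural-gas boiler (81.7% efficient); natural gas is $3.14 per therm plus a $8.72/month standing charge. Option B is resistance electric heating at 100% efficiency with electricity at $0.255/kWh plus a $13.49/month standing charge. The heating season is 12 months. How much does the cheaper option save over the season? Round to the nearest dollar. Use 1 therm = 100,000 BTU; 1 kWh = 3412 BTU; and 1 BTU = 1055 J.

$604

Heat load = 15900 MJ = 15,900,000,000 J / 1055 = 15,071,090 BTU
Gas: input = 15,071,090 / 0.817 = 18,446,867 BTU = 184.5 therm → 184.5 × $3.14 = $579.23; + 12 × $8.72 standing = $683.87
Electric: 15,071,090 BTU / 3412 = 4,417 kWh → × $0.255 = $1,126.36; + 12 × $13.49 standing = $1,288.24
Difference = |$683.87 − $1,288.24| = $604.36 ≈ $604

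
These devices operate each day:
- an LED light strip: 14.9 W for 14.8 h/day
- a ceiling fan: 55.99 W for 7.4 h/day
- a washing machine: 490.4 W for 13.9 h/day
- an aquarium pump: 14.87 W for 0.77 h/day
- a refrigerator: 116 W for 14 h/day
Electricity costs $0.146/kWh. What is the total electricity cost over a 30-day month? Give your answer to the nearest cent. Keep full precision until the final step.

$39.80

LED light strip: 14.9 W × 14.8 h × 30 d = 6,616 Wh = 6.616 kWh
ceiling fan: 55.99 W × 7.4 h × 30 d = 12,430 Wh = 12.43 kWh
washing machine: 490.4 W × 13.9 h × 30 d = 204,497 Wh = 204.5 kWh
aquarium pump: 14.87 W × 0.77 h × 30 d = 343 Wh = 0.3435 kWh
refrigerator: 116 W × 14 h × 30 d = 48,720 Wh = 48.72 kWh
Total energy = 6.616 + 12.43 + 204.5 + 0.3435 + 48.72 = 272.6 kWh
Cost = 272.6 kWh × $0.146 = $39.80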